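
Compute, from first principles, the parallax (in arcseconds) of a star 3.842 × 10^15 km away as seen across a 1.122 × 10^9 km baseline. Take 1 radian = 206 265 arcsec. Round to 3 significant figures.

0.0602 arcsec

θ ≈ B/d = (1.122 × 10^9) / (3.842 × 10^15) = 2.9204 × 10^-7 rad.
In arcseconds: 2.9204 × 10^-7 × 206265 = 0.060238″.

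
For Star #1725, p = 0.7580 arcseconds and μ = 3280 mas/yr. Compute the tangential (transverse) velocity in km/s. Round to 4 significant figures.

20.51 km/s

d = 1/p = 1/0.7580″ = 1.3193 pc.
μ = 3280 mas/yr = 3.28 ″/yr.
v_t = 4.74 × μ × d = 4.74 × 3.28 × 1.3193 = 20.511 km/s.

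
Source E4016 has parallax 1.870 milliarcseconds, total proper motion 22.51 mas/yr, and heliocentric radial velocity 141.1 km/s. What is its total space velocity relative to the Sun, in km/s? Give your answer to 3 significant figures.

d = 1/p = 1/0.001870″ = 534.76 pc.
μ = 22.51 mas/yr = 0.02251 ″/yr.
v_t = 4.740 μ d = 4.740 × 0.02251 × 534.76 = 57.058 km/s.
v = √(v_r² + v_t²) = √(141.1² + 57.058²) = √23164.8 = 152.2 km/s.

152 km/s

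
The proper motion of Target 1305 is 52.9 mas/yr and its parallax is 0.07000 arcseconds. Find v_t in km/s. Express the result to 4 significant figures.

d = 1/p = 1/0.07000″ = 14.286 pc.
μ = 52.9 mas/yr = 0.0529 ″/yr.
v_t = 4.74 × μ × d = 4.74 × 0.0529 × 14.286 = 3.5822 km/s.

3.582 km/s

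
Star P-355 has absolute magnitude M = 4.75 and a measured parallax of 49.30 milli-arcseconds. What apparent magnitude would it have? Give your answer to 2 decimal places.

d = 1/p = 1/0.04930″ = 20.284 pc.
m − M = 5 log₁₀ d − 5 = 5 log₁₀(20.284) − 5 = 6.5358 − 5 = 1.5358.
m = M + (m − M) = 4.75 + 1.5358 = 6.29.

m = 6.29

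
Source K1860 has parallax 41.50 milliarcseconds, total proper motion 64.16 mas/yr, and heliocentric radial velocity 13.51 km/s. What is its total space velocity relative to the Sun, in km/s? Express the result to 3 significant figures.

d = 1/p = 1/0.04150″ = 24.096 pc.
μ = 64.16 mas/yr = 0.06416 ″/yr.
v_t = 4.740 μ d = 4.740 × 0.06416 × 24.096 = 7.328 km/s.
v = √(v_r² + v_t²) = √(13.51² + 7.328²) = √236.22 = 15.369 km/s.

15.4 km/s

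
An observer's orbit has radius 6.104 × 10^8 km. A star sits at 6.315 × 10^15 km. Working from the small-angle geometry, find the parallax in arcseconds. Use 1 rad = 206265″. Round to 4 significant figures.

θ ≈ B/d = (6.104 × 10^8) / (6.315 × 10^15) = 9.6659 × 10^-8 rad.
In arcseconds: 9.6659 × 10^-8 × 206265 = 0.019937″.

0.01994 arcsec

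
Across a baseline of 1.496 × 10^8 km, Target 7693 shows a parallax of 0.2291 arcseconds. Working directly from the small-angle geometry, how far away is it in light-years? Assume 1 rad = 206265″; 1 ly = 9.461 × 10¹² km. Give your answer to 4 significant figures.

θ = 0.2291″ = 0.2291/206265 = 1.1107 × 10^-6 rad.
d = B/θ = (1.496 × 10^8) / (1.1107 × 10^-6) = 1.3469 × 10^14 km = (1.3469 × 10^14) / (9.461 × 10^12) ly = 14.236 ly.

14.24 ly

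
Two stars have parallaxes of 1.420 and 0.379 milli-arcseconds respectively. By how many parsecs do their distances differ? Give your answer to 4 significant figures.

d_A = 1/0.001420″ = 704.23 pc; d_B = 1/0.0003790″ = 2638.5 pc.
|d_B − d_A| = |2638.5 − 704.23| = 1934.3 pc.

1934 pc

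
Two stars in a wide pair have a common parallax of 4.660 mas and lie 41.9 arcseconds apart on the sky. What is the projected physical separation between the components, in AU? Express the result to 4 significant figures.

d = 1/p = 1/0.004660″ = 214.59 pc.
At distance d (pc), an angle of θ arcsec spans θ·d AU: s = 41.9 × 214.59 = 8991.3 AU.

8991 AU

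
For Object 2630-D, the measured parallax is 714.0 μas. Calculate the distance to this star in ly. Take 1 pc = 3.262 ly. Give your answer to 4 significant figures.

p = 714.0 μas = 0.0007140 arcsec.
d = 1/p = 1/0.0007140 = 1400.6 pc.
In light-years: 1400.6 × 3.262 = 4568.8 ly.

4569 ly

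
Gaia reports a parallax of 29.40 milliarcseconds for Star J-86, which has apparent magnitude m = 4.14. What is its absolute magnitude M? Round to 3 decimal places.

d = 1/p = 1/0.02940″ = 34.014 pc.
m − M = 5 log₁₀(34.014) − 5 = 7.6583 − 5 = 2.6583.
M = m − (m − M) = 4.14 − 2.6583 = 1.482.

M = 1.482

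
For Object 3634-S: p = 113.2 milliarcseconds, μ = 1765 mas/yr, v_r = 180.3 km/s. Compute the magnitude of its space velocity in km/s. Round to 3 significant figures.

195 km/s

d = 1/p = 1/0.1132″ = 8.8339 pc.
μ = 1765 mas/yr = 1.765 ″/yr.
v_t = 4.740 μ d = 4.740 × 1.765 × 8.8339 = 73.905 km/s.
v = √(v_r² + v_t²) = √(180.3² + 73.905²) = √37970 = 194.86 km/s.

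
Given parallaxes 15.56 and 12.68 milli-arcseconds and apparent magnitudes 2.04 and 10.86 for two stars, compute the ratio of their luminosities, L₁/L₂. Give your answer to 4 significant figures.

L₁/L₂ = 2240

d₁ = 1/p₁ = 1/0.01556″ = 64.267 pc; d₂ = 1/p₂ = 1/0.01268″ = 78.864 pc.
M₁ = m₁ − 5 log₁₀ d₁ + 5 = 2.04 − 9.0399 + 5 = -1.9999.
M₂ = 10.86 − 9.4844 + 5 = 6.3756.
L₁/L₂ = 10^(0.4(M₂ − M₁)) = 10^(0.4 × 8.3755) = 10^3.35020 = 2239.8.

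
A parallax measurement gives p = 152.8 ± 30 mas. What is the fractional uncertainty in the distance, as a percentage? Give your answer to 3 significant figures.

19.6%

For d = 1/p, |σ_d/d| = |σ_p/p|.
σ_p/p = 30 / 152.8 = 0.19634 = 19.634%.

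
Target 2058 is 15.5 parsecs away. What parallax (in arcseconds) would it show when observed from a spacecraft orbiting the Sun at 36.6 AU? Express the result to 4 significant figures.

p (arcsec) = B (AU) / d (pc).
p = 36.6 / 15.5 = 2.3613 arcsec.

2.361 arcsec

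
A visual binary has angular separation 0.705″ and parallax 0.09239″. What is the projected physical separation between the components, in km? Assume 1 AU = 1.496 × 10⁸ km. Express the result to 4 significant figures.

d = 1/p = 1/0.09239″ = 10.824 pc.
At distance d (pc), an angle of θ arcsec spans θ·d AU: s = 0.705 × 10.824 = 7.6309 AU.
= 7.6309 × 1.496 × 10⁸ km = 1.1416 × 10^9 km.

1.142 × 10^9 km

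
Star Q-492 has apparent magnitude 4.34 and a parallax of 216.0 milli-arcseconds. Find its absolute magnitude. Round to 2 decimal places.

M = 6.01

d = 1/p = 1/0.2160″ = 4.6296 pc.
m − M = 5 log₁₀(4.6296) − 5 = 3.3277 − 5 = -1.6723.
M = m − (m − M) = 4.34 − (-1.6723) = 6.01.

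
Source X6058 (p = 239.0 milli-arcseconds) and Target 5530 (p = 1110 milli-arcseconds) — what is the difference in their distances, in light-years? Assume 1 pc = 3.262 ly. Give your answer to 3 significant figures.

d_A = 1/0.2390″ = 4.1841 pc; d_B = 1/1.110″ = 0.9009 pc.
|d_B − d_A| = |0.9009 − 4.1841| = 3.2832 pc = 3.2832 × 3.262 ly = 10.71 ly.

10.7 ly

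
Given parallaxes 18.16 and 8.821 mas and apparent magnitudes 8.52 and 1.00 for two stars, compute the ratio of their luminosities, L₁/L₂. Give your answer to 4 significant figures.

L₁/L₂ = 0.0002316

d₁ = 1/p₁ = 1/0.01816″ = 55.066 pc; d₂ = 1/p₂ = 1/0.008821″ = 113.37 pc.
M₁ = m₁ − 5 log₁₀ d₁ + 5 = 8.52 − 8.7044 + 5 = 4.8156.
M₂ = 1.00 − 10.2725 + 5 = -4.2725.
L₁/L₂ = 10^(0.4(M₂ − M₁)) = 10^(0.4 × (-9.0881)) = 10^(-3.63524) = 0.00023161.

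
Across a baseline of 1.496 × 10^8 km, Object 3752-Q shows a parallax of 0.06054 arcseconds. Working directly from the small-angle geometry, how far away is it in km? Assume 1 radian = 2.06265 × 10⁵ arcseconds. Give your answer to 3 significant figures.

5.10 × 10^14 km

θ = 0.06054″ = 0.06054/206265 = 2.9351 × 10^-7 rad.
d = B/θ = (1.496 × 10^8) / (2.9351 × 10^-7) = 5.0969 × 10^14 km.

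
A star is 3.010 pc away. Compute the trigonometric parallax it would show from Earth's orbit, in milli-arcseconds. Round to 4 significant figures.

p = 1/d = 1/3.01 = 0.33223 arcsec.
= 0.33223 × 1000 = 332.23 mas.

332.2 mas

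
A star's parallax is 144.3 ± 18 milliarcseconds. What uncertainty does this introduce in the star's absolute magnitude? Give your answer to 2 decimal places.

M = m − 5 log₁₀ d + 5 = m + 5 log₁₀ p + 5, so ∂M/∂p = 5/(p ln 10).
σ_M = (5/ln 10) · (σ_p/p) = 2.1715 × 18/144.3 = 2.1715 × 0.12474 = 0.27087.

σ_M = 0.27 mag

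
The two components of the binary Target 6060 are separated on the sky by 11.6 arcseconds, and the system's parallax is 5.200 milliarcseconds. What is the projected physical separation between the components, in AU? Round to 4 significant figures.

d = 1/p = 1/0.005200″ = 192.31 pc.
At distance d (pc), an angle of θ arcsec spans θ·d AU: s = 11.6 × 192.31 = 2230.8 AU.

2231 AU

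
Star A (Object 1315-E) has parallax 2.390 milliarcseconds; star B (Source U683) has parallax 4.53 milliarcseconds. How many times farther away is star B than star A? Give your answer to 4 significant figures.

0.5276

Since d = 1/p, d_B/d_A = p_A/p_B.
= 2.390 / 4.53 = 0.52759.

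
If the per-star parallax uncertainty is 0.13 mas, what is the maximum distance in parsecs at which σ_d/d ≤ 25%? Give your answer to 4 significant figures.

1923 pc

σ_d/d = σ_p/p, so the condition is σ_p/p ≤ 0.25, i.e. p ≥ σ_p/0.25.
p_min = 0.13/0.25 = 0.52 mas = 0.00052 arcsec.
d_max = 1/p_min = 1/0.00052 = 1923.1 pc.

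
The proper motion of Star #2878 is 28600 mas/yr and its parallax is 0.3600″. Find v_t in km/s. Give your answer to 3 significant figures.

377 km/s

d = 1/p = 1/0.3600″ = 2.7778 pc.
μ = 28600 mas/yr = 28.6 ″/yr.
v_t = 4.74 × μ × d = 4.74 × 28.6 × 2.7778 = 376.57 km/s.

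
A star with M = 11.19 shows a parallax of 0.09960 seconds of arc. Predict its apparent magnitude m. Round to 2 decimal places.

d = 1/p = 1/0.09960″ = 10.04 pc.
m − M = 5 log₁₀ d − 5 = 5 log₁₀(10.04) − 5 = 5.0087 − 5 = 0.0087.
m = M + (m − M) = 11.19 + 0.0087 = 11.20.

m = 11.20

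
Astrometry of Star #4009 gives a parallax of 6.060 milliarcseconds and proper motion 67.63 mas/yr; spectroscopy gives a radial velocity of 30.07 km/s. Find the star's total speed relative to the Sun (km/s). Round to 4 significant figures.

d = 1/p = 1/0.006060″ = 165.02 pc.
μ = 67.63 mas/yr = 0.06763 ″/yr.
v_t = 4.740 μ d = 4.740 × 0.06763 × 165.02 = 52.9 km/s.
v = √(v_r² + v_t²) = √(30.07² + 52.9²) = √3702.61 = 60.849 km/s.

60.85 km/s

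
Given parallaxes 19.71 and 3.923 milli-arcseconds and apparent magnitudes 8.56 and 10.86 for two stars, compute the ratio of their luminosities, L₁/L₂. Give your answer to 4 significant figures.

d₁ = 1/p₁ = 1/0.01971″ = 50.736 pc; d₂ = 1/p₂ = 1/0.003923″ = 254.91 pc.
M₁ = m₁ − 5 log₁₀ d₁ + 5 = 8.56 − 8.5266 + 5 = 5.0334.
M₂ = 10.86 − 12.0319 + 5 = 3.8281.
L₁/L₂ = 10^(0.4(M₂ − M₁)) = 10^(0.4 × (-1.2053)) = 10^(-0.48212) = 0.32952.

L₁/L₂ = 0.3295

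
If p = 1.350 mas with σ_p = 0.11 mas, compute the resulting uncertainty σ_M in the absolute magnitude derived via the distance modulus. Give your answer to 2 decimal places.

M = m − 5 log₁₀ d + 5 = m + 5 log₁₀ p + 5, so ∂M/∂p = 5/(p ln 10).
σ_M = (5/ln 10) · (σ_p/p) = 2.1715 × 0.11/1.350 = 2.1715 × 0.081481 = 0.17694.

σ_M = 0.18 mag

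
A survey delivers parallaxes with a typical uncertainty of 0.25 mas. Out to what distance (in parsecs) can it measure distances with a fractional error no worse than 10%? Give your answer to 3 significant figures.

400 pc

σ_d/d = σ_p/p, so the condition is σ_p/p ≤ 0.10, i.e. p ≥ σ_p/0.10.
p_min = 0.25/0.10 = 2.5 mas = 0.0025 arcsec.
d_max = 1/p_min = 1/0.0025 = 400 pc.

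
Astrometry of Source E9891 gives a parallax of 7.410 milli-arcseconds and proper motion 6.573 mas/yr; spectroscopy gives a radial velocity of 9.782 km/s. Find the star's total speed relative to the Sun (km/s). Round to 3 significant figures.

d = 1/p = 1/0.007410″ = 134.95 pc.
μ = 6.573 mas/yr = 0.006573 ″/yr.
v_t = 4.740 μ d = 4.740 × 0.006573 × 134.95 = 4.2045 km/s.
v = √(v_r² + v_t²) = √(9.782² + 4.2045²) = √113.365 = 10.647 km/s.

10.6 km/s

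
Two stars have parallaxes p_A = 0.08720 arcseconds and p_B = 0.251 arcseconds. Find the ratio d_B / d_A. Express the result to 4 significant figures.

Since d = 1/p, d_B/d_A = p_A/p_B.
= 0.08720 / 0.251 = 0.34741.

0.3474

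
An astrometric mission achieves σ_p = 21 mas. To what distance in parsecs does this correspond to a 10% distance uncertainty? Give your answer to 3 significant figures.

σ_d/d = σ_p/p, so the condition is σ_p/p ≤ 0.10, i.e. p ≥ σ_p/0.10.
p_min = 21/0.10 = 210 mas = 0.21 arcsec.
d_max = 1/p_min = 1/0.21 = 4.7619 pc.

4.76 pc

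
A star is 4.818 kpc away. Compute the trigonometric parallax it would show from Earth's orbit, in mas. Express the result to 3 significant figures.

d = 4.818 kpc = 4818 pc.
p = 1/d = 1/4818 = 0.00020756 arcsec.
= 0.00020756 × 1000 = 0.20756 mas.

0.208 mas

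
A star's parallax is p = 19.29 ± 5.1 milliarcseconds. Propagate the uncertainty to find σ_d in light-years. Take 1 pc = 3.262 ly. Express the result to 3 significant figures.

44.7 ly

d = 1/p, so σ_d = σ_p / p².
σ_d = 0.00510 / (0.01929)² = 0.00510 / 0.0003721 = 13.706 pc = 13.706 × 3.262 ly = 44.709 ly.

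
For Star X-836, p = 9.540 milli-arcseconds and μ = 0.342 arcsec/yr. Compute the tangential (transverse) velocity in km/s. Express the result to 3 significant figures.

170 km/s

d = 1/p = 1/0.009540″ = 104.82 pc.
v_t = 4.74 × μ × d = 4.74 × 0.342 × 104.82 = 169.92 km/s.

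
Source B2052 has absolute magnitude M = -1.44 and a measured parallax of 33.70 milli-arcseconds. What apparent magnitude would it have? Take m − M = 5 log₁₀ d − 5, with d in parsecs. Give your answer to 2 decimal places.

m = 0.92

d = 1/p = 1/0.03370″ = 29.674 pc.
m − M = 5 log₁₀ d − 5 = 5 log₁₀(29.674) − 5 = 7.3619 − 5 = 2.3619.
m = M + (m − M) = -1.44 + 2.3619 = 0.92.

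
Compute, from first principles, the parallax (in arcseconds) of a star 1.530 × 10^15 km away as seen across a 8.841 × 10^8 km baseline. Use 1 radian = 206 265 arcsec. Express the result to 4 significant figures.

0.1192 arcsec

θ ≈ B/d = (8.841 × 10^8) / (1.530 × 10^15) = 5.7784 × 10^-7 rad.
In arcseconds: 5.7784 × 10^-7 × 206265 = 0.11919″.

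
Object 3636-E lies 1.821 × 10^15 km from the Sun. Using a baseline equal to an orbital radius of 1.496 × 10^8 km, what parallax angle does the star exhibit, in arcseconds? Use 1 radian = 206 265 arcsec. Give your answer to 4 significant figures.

0.01695 arcsec

θ ≈ B/d = (1.496 × 10^8) / (1.821 × 10^15) = 8.2153 × 10^-8 rad.
In arcseconds: 8.2153 × 10^-8 × 206265 = 0.016945″.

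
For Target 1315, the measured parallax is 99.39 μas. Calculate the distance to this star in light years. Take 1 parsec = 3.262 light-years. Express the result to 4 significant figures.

p = 99.39 μas = 0.00009939 arcsec.
d = 1/p = 1/0.00009939 = 10061 pc.
In light-years: 10061 × 3.262 = 32819 ly.

32820 light years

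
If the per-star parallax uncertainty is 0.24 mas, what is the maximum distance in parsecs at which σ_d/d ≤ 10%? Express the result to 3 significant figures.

417 pc

σ_d/d = σ_p/p, so the condition is σ_p/p ≤ 0.10, i.e. p ≥ σ_p/0.10.
p_min = 0.24/0.10 = 2.4 mas = 0.0024 arcsec.
d_max = 1/p_min = 1/0.0024 = 416.67 pc.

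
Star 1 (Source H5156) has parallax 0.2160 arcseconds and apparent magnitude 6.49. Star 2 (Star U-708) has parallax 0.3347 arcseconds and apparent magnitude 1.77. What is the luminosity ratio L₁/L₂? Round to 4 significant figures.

L₁/L₂ = 0.03107

d₁ = 1/p₁ = 1/0.2160″ = 4.6296 pc; d₂ = 1/p₂ = 1/0.3347″ = 2.9878 pc.
M₁ = m₁ − 5 log₁₀ d₁ + 5 = 6.49 − 3.3277 + 5 = 8.1623.
M₂ = 1.77 − 2.3768 + 5 = 4.3932.
L₁/L₂ = 10^(0.4(M₂ − M₁)) = 10^(0.4 × (-3.7691)) = 10^(-1.50764) = 0.031071.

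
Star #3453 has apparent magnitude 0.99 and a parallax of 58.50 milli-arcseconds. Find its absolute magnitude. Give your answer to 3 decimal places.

M = -0.174

d = 1/p = 1/0.05850″ = 17.094 pc.
m − M = 5 log₁₀(17.094) − 5 = 6.1642 − 5 = 1.1642.
M = m − (m − M) = 0.99 − 1.1642 = -0.174.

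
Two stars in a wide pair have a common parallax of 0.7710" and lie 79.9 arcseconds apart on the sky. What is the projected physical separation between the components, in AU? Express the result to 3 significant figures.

d = 1/p = 1/0.7710″ = 1.297 pc.
At distance d (pc), an angle of θ arcsec spans θ·d AU: s = 79.9 × 1.297 = 103.63 AU.

104 AU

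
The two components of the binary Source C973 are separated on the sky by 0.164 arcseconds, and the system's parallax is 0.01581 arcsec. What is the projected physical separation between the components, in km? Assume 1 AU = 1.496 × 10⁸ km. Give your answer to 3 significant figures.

d = 1/p = 1/0.01581″ = 63.251 pc.
At distance d (pc), an angle of θ arcsec spans θ·d AU: s = 0.164 × 63.251 = 10.373 AU.
= 10.373 × 1.496 × 10⁸ km = 1.5518 × 10^9 km.

1.55 × 10^9 km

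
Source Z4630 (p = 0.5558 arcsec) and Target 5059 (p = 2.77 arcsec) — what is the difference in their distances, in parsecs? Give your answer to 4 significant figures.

1.438 pc

d_A = 1/0.5558″ = 1.7992 pc; d_B = 1/2.770″ = 0.36101 pc.
|d_B − d_A| = |0.36101 − 1.7992| = 1.4382 pc.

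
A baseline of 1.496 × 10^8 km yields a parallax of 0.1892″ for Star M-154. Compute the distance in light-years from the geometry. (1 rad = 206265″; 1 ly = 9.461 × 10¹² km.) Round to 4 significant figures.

θ = 0.1892″ = 0.1892/206265 = 9.1727 × 10^-7 rad.
d = B/θ = (1.496 × 10^8) / (9.1727 × 10^-7) = 1.6309 × 10^14 km = (1.6309 × 10^14) / (9.461 × 10^12) ly = 17.238 ly.

17.24 ly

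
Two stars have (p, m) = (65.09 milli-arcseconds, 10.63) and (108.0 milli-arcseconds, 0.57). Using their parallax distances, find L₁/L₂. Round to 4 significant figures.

L₁/L₂ = 0.0002605

d₁ = 1/p₁ = 1/0.06509″ = 15.363 pc; d₂ = 1/p₂ = 1/0.1080″ = 9.2593 pc.
M₁ = m₁ − 5 log₁₀ d₁ + 5 = 10.63 − 5.9324 + 5 = 9.6976.
M₂ = 0.57 − 4.8329 + 5 = 0.7371.
L₁/L₂ = 10^(0.4(M₂ − M₁)) = 10^(0.4 × (-8.9605)) = 10^(-3.58420) = 0.0002605.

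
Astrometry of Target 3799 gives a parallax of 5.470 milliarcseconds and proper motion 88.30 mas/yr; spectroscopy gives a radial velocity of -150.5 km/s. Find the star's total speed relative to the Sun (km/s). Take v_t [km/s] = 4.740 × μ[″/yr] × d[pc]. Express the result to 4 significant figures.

168.8 km/s

d = 1/p = 1/0.005470″ = 182.82 pc.
μ = 88.30 mas/yr = 0.08830 ″/yr.
v_t = 4.740 μ d = 4.740 × 0.08830 × 182.82 = 76.518 km/s.
v = √(v_r² + v_t²) = √((-150.5)² + 76.518²) = √28505.3 = 168.84 km/s.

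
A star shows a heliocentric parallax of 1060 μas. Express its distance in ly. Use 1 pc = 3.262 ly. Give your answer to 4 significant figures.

p = 1060 μas = 0.001060 arcsec.
d = 1/p = 1/0.001060 = 943.4 pc.
In light-years: 943.4 × 3.262 = 3077.4 ly.

3077 ly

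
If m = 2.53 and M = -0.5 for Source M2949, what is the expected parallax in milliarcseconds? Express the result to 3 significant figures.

m − M = 2.53 − (-0.5) = 3.03.
d = 10^((m−M)/5 + 1) = 10^1.606 = 40.365 pc.
p = 1/d = 1/40.365 = 0.024774 arcsec = 24.774 mas.

24.8 mas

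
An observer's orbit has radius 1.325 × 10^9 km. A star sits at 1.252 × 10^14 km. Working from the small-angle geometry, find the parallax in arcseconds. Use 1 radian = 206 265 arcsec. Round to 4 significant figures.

2.183 arcsec

θ ≈ B/d = (1.325 × 10^9) / (1.252 × 10^14) = 1.0583 × 10^-5 rad.
In arcseconds: 1.0583 × 10^-5 × 206265 = 2.1829″.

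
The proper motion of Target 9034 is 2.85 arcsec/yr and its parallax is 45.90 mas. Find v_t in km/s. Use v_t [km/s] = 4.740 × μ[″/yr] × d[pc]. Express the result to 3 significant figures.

294 km/s

d = 1/p = 1/0.04590″ = 21.786 pc.
v_t = 4.74 × μ × d = 4.74 × 2.85 × 21.786 = 294.31 km/s.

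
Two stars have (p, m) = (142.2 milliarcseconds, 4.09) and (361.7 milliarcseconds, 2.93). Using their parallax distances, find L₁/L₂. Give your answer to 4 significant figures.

L₁/L₂ = 2.223

d₁ = 1/p₁ = 1/0.1422″ = 7.0323 pc; d₂ = 1/p₂ = 1/0.3617″ = 2.7647 pc.
M₁ = m₁ − 5 log₁₀ d₁ + 5 = 4.09 − 4.2355 + 5 = 4.8545.
M₂ = 2.93 − 2.2082 + 5 = 5.7218.
L₁/L₂ = 10^(0.4(M₂ − M₁)) = 10^(0.4 × 0.8673) = 10^0.34692 = 2.2229.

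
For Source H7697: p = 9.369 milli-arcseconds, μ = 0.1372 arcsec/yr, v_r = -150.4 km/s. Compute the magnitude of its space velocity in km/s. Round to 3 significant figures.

d = 1/p = 1/0.009369″ = 106.73 pc.
v_t = 4.740 μ d = 4.740 × 0.1372 × 106.73 = 69.41 km/s.
v = √(v_r² + v_t²) = √((-150.4)² + 69.41²) = √27437.9 = 165.64 km/s.

166 km/s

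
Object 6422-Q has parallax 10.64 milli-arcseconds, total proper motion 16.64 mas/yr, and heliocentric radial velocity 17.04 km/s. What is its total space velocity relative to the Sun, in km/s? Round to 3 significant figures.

d = 1/p = 1/0.01064″ = 93.985 pc.
μ = 16.64 mas/yr = 0.01664 ″/yr.
v_t = 4.740 μ d = 4.740 × 0.01664 × 93.985 = 7.4129 km/s.
v = √(v_r² + v_t²) = √(17.04² + 7.4129²) = √345.313 = 18.583 km/s.

18.6 km/s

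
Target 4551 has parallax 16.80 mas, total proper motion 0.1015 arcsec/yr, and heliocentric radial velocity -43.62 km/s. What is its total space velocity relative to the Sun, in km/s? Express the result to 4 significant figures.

52.18 km/s

d = 1/p = 1/0.01680″ = 59.524 pc.
v_t = 4.740 μ d = 4.740 × 0.1015 × 59.524 = 28.638 km/s.
v = √(v_r² + v_t²) = √((-43.62)² + 28.638²) = √2722.84 = 52.181 km/s.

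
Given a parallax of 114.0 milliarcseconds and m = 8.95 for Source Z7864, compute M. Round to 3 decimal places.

M = 9.235

d = 1/p = 1/0.1140″ = 8.7719 pc.
m − M = 5 log₁₀(8.7719) − 5 = 4.7155 − 5 = -0.2845.
M = m − (m − M) = 8.95 − (-0.2845) = 9.235.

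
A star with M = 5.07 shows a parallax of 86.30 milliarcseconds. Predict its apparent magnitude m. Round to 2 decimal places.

d = 1/p = 1/0.08630″ = 11.587 pc.
m − M = 5 log₁₀ d − 5 = 5 log₁₀(11.587) − 5 = 5.3199 − 5 = 0.3199.
m = M + (m − M) = 5.07 + 0.3199 = 5.39.

m = 5.39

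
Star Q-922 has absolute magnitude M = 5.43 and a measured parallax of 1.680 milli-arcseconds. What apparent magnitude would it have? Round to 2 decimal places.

m = 14.30

d = 1/p = 1/0.001680″ = 595.24 pc.
m − M = 5 log₁₀ d − 5 = 5 log₁₀(595.24) − 5 = 13.8735 − 5 = 8.8735.
m = M + (m − M) = 5.43 + 8.8735 = 14.30.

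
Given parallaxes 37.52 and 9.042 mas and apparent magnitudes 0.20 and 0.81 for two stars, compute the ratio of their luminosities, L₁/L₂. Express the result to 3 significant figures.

d₁ = 1/p₁ = 1/0.03752″ = 26.652 pc; d₂ = 1/p₂ = 1/0.009042″ = 110.6 pc.
M₁ = m₁ − 5 log₁₀ d₁ + 5 = 0.20 − 7.1286 + 5 = -1.9286.
M₂ = 0.81 − 10.2188 + 5 = -4.4088.
L₁/L₂ = 10^(0.4(M₂ − M₁)) = 10^(0.4 × (-2.4802)) = 10^(-0.99208) = 0.10184.

L₁/L₂ = 0.102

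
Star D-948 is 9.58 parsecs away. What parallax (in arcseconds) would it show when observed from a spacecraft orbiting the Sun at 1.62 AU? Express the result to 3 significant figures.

p (arcsec) = B (AU) / d (pc).
p = 1.62 / 9.58 = 0.1691 arcsec.

0.169 arcsec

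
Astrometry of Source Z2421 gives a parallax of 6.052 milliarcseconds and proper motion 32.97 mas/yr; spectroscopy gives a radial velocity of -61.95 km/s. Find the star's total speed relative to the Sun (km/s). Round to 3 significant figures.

67.1 km/s

d = 1/p = 1/0.006052″ = 165.23 pc.
μ = 32.97 mas/yr = 0.03297 ″/yr.
v_t = 4.740 μ d = 4.740 × 0.03297 × 165.23 = 25.822 km/s.
v = √(v_r² + v_t²) = √((-61.95)² + 25.822²) = √4504.58 = 67.116 km/s.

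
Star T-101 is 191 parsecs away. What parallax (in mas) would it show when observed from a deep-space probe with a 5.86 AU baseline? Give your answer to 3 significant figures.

30.7 mas

p (arcsec) = B (AU) / d (pc).
p = 5.86 / 191 = 0.030681 arcsec = 30.681 mas.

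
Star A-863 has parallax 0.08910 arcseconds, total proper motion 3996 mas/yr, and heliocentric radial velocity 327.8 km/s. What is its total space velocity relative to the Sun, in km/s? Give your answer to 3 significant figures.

391 km/s

d = 1/p = 1/0.08910″ = 11.223 pc.
μ = 3996 mas/yr = 3.996 ″/yr.
v_t = 4.740 μ d = 4.740 × 3.996 × 11.223 = 212.58 km/s.
v = √(v_r² + v_t²) = √(327.8² + 212.58²) = √152643 = 390.7 km/s.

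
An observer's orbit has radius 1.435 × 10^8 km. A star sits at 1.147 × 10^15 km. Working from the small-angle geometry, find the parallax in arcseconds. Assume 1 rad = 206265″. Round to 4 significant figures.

0.02581 arcsec

θ ≈ B/d = (1.435 × 10^8) / (1.147 × 10^15) = 1.2511 × 10^-7 rad.
In arcseconds: 1.2511 × 10^-7 × 206265 = 0.025806″.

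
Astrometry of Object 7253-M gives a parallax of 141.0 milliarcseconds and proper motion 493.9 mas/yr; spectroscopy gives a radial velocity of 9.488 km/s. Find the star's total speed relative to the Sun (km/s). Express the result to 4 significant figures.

d = 1/p = 1/0.1410″ = 7.0922 pc.
μ = 493.9 mas/yr = 0.4939 ″/yr.
v_t = 4.740 μ d = 4.740 × 0.4939 × 7.0922 = 16.603 km/s.
v = √(v_r² + v_t²) = √(9.488² + 16.603²) = √365.682 = 19.123 km/s.

19.12 km/s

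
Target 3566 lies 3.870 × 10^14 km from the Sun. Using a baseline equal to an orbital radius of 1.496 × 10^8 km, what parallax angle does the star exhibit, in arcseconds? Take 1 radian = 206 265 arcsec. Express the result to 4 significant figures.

θ ≈ B/d = (1.496 × 10^8) / (3.870 × 10^14) = 3.8656 × 10^-7 rad.
In arcseconds: 3.8656 × 10^-7 × 206265 = 0.079734″.

0.07973 arcsec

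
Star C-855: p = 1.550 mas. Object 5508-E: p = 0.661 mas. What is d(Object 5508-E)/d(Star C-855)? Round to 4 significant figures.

Since d = 1/p, d_B/d_A = p_A/p_B.
= 1.550 / 0.661 = 2.3449.

2.345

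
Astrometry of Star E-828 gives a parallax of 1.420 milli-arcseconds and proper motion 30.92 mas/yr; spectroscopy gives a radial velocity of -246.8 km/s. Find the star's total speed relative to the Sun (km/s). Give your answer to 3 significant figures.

d = 1/p = 1/0.001420″ = 704.23 pc.
μ = 30.92 mas/yr = 0.03092 ″/yr.
v_t = 4.740 μ d = 4.740 × 0.03092 × 704.23 = 103.21 km/s.
v = √(v_r² + v_t²) = √((-246.8)² + 103.21²) = √71562.5 = 267.51 km/s.

268 km/s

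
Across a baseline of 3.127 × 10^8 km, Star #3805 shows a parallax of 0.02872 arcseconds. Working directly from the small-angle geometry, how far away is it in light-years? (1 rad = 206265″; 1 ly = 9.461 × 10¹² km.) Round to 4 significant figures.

237.4 ly

θ = 0.02872″ = 0.02872/206265 = 1.3924 × 10^-7 rad.
d = B/θ = (3.127 × 10^8) / (1.3924 × 10^-7) = 2.2458 × 10^15 km = (2.2458 × 10^15) / (9.461 × 10^12) ly = 237.37 ly.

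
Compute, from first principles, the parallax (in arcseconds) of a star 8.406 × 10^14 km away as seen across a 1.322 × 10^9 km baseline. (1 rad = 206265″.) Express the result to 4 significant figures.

θ ≈ B/d = (1.322 × 10^9) / (8.406 × 10^14) = 1.5727 × 10^-6 rad.
In arcseconds: 1.5727 × 10^-6 × 206265 = 0.32439″.

0.3244 arcsec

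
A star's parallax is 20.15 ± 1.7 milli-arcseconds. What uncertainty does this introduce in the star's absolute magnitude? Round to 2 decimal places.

M = m − 5 log₁₀ d + 5 = m + 5 log₁₀ p + 5, so ∂M/∂p = 5/(p ln 10).
σ_M = (5/ln 10) · (σ_p/p) = 2.1715 × 1.7/20.15 = 2.1715 × 0.084367 = 0.1832.

σ_M = 0.18 mag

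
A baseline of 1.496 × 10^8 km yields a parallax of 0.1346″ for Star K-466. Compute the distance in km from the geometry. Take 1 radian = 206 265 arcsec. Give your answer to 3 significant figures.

2.29 × 10^14 km

θ = 0.1346″ = 0.1346/206265 = 6.5256 × 10^-7 rad.
d = B/θ = (1.496 × 10^8) / (6.5256 × 10^-7) = 2.2925 × 10^14 km.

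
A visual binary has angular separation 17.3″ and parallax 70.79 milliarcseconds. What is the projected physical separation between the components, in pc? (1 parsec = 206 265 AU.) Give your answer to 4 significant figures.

0.001185 pc

d = 1/p = 1/0.07079″ = 14.126 pc.
At distance d (pc), an angle of θ arcsec spans θ·d AU: s = 17.3 × 14.126 = 244.38 AU.
= 244.38 / 206265 = 0.0011848 pc.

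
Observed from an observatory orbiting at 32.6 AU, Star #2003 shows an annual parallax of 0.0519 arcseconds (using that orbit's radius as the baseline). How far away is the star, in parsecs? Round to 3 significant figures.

628 pc

With baseline B (in AU) and parallax p (in arcsec), d = B/p parsecs.
d = 32.6 / 0.0519 = 628.13 pc.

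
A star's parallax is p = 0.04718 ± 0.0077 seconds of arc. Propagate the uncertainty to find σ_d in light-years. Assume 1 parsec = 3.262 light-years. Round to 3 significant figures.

d = 1/p, so σ_d = σ_p / p².
σ_d = 0.00770 / (0.04718)² = 0.00770 / 0.002226 = 3.4591 pc = 3.4591 × 3.262 ly = 11.284 ly.

11.3 ly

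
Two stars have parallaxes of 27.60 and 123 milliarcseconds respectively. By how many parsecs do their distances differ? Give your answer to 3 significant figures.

d_A = 1/0.02760″ = 36.232 pc; d_B = 1/0.1230″ = 8.1301 pc.
|d_B − d_A| = |8.1301 − 36.232| = 28.102 pc.

28.1 pc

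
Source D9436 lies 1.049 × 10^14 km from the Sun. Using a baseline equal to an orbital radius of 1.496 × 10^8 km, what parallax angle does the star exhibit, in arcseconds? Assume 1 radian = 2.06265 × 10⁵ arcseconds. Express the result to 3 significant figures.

0.294 arcsec

θ ≈ B/d = (1.496 × 10^8) / (1.049 × 10^14) = 1.4261 × 10^-6 rad.
In arcseconds: 1.4261 × 10^-6 × 206265 = 0.29415″.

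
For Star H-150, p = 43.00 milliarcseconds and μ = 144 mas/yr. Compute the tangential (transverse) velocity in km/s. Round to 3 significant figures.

15.9 km/s

d = 1/p = 1/0.04300″ = 23.256 pc.
μ = 144 mas/yr = 0.144 ″/yr.
v_t = 4.74 × μ × d = 4.74 × 0.144 × 23.256 = 15.874 km/s.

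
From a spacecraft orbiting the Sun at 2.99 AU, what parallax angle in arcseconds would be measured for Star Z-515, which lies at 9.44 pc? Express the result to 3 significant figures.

0.317 arcsec

p (arcsec) = B (AU) / d (pc).
p = 2.99 / 9.44 = 0.31674 arcsec.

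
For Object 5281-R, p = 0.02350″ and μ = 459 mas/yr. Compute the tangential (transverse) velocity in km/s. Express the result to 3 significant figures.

d = 1/p = 1/0.02350″ = 42.553 pc.
μ = 459 mas/yr = 0.459 ″/yr.
v_t = 4.74 × μ × d = 4.74 × 0.459 × 42.553 = 92.581 km/s.

92.6 km/s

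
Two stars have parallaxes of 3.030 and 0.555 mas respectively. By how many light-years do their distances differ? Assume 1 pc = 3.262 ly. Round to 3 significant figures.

d_A = 1/0.003030″ = 330.03 pc; d_B = 1/0.0005550″ = 1801.8 pc.
|d_B − d_A| = |1801.8 − 330.03| = 1471.8 pc = 1471.8 × 3.262 ly = 4801 ly.

4800 ly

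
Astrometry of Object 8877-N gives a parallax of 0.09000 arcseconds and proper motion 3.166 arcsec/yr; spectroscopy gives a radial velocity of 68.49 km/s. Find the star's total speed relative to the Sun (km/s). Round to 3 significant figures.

d = 1/p = 1/0.09000″ = 11.111 pc.
v_t = 4.740 μ d = 4.740 × 3.166 × 11.111 = 166.74 km/s.
v = √(v_r² + v_t²) = √(68.49² + 166.74²) = √32493.1 = 180.26 km/s.

180 km/s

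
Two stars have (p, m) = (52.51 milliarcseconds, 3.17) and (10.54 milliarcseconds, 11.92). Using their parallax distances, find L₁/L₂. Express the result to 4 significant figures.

L₁/L₂ = 127.4

d₁ = 1/p₁ = 1/0.05251″ = 19.044 pc; d₂ = 1/p₂ = 1/0.01054″ = 94.877 pc.
M₁ = m₁ − 5 log₁₀ d₁ + 5 = 3.17 − 6.3988 + 5 = 1.7712.
M₂ = 11.92 − 9.8858 + 5 = 7.0342.
L₁/L₂ = 10^(0.4(M₂ − M₁)) = 10^(0.4 × 5.2630) = 10^2.10520 = 127.41.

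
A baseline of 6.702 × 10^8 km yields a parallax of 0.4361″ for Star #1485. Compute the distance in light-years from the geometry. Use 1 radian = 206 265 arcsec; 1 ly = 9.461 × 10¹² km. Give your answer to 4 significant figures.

θ = 0.4361″ = 0.4361/206265 = 2.1143 × 10^-6 rad.
d = B/θ = (6.702 × 10^8) / (2.1143 × 10^-6) = 3.1698 × 10^14 km = (3.1698 × 10^14) / (9.461 × 10^12) ly = 33.504 ly.

33.50 ly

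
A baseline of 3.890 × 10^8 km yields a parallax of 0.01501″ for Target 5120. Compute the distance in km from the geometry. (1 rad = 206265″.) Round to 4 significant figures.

5.346 × 10^15 km

θ = 0.01501″ = 0.01501/206265 = 7.2770 × 10^-8 rad.
d = B/θ = (3.890 × 10^8) / (7.2770 × 10^-8) = 5.3456 × 10^15 km.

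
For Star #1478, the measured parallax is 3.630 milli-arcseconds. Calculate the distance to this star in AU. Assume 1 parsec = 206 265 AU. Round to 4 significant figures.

p = 3.630 milli-arcseconds = 0.003630 arcsec.
d = 1/p = 1/0.003630 = 275.48 pc.
In AU: 275.48 × 206265 = 5.6822 × 10^7 AU.

5.682 × 10^7 AU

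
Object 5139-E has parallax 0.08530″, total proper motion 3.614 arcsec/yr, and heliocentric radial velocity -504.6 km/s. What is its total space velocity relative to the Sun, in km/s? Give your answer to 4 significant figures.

d = 1/p = 1/0.08530″ = 11.723 pc.
v_t = 4.740 μ d = 4.740 × 3.614 × 11.723 = 200.82 km/s.
v = √(v_r² + v_t²) = √((-504.6)² + 200.82²) = √294950 = 543.09 km/s.

543.1 km/s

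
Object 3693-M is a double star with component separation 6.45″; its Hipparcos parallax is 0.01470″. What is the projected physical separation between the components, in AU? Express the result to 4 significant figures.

d = 1/p = 1/0.01470″ = 68.027 pc.
At distance d (pc), an angle of θ arcsec spans θ·d AU: s = 6.45 × 68.027 = 438.77 AU.

438.8 AU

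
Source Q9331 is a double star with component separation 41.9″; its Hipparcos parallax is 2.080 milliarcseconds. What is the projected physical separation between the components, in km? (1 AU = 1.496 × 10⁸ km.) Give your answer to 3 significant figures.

3.01 × 10^12 km

d = 1/p = 1/0.002080″ = 480.77 pc.
At distance d (pc), an angle of θ arcsec spans θ·d AU: s = 41.9 × 480.77 = 20144 AU.
= 20144 × 1.496 × 10⁸ km = 3.0135 × 10^12 km.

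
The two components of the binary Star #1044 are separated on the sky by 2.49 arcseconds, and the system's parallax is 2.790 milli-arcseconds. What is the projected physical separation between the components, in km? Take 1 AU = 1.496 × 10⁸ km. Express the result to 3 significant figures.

d = 1/p = 1/0.002790″ = 358.42 pc.
At distance d (pc), an angle of θ arcsec spans θ·d AU: s = 2.49 × 358.42 = 892.47 AU.
= 892.47 × 1.496 × 10⁸ km = 1.3351 × 10^11 km.

1.34 × 10^11 km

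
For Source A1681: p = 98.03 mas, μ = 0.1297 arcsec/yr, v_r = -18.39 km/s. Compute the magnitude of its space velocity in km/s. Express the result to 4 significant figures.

d = 1/p = 1/0.09803″ = 10.201 pc.
v_t = 4.740 μ d = 4.740 × 0.1297 × 10.201 = 6.2714 km/s.
v = √(v_r² + v_t²) = √((-18.39)² + 6.2714²) = √377.523 = 19.43 km/s.

19.43 km/s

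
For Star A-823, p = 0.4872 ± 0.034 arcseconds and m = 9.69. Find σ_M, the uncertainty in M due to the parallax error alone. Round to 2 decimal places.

σ_M = 0.15 mag

M = m − 5 log₁₀ d + 5 = m + 5 log₁₀ p + 5, so ∂M/∂p = 5/(p ln 10).
σ_M = (5/ln 10) · (σ_p/p) = 2.1715 × 0.034/0.4872 = 2.1715 × 0.069787 = 0.15154.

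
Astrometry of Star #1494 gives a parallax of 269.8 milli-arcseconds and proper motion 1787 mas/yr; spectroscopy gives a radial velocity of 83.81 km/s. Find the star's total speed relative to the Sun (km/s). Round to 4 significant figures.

d = 1/p = 1/0.2698″ = 3.7064 pc.
μ = 1787 mas/yr = 1.787 ″/yr.
v_t = 4.740 μ d = 4.740 × 1.787 × 3.7064 = 31.395 km/s.
v = √(v_r² + v_t²) = √(83.81² + 31.395²) = √8009.76 = 89.497 km/s.

89.50 km/s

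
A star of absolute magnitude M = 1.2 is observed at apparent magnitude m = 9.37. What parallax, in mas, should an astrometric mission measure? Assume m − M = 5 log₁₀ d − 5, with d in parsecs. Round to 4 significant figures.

2.323 mas

m − M = 9.37 − 1.2 = 8.17.
d = 10^((m−M)/5 + 1) = 10^2.634 = 430.53 pc.
p = 1/d = 1/430.53 = 0.0023227 arcsec = 2.3227 mas.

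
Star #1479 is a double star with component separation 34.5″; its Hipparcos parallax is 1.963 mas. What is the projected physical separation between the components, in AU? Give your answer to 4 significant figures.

17580 AU

d = 1/p = 1/0.001963″ = 509.42 pc.
At distance d (pc), an angle of θ arcsec spans θ·d AU: s = 34.5 × 509.42 = 17575 AU.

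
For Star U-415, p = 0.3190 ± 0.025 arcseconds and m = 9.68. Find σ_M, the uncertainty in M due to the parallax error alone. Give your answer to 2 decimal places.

M = m − 5 log₁₀ d + 5 = m + 5 log₁₀ p + 5, so ∂M/∂p = 5/(p ln 10).
σ_M = (5/ln 10) · (σ_p/p) = 2.1715 × 0.025/0.3190 = 2.1715 × 0.07837 = 0.17018.

σ_M = 0.17 mag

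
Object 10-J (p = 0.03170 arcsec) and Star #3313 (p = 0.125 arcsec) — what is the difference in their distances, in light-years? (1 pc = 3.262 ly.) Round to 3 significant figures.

d_A = 1/0.03170″ = 31.546 pc; d_B = 1/0.1250″ = 8 pc.
|d_B − d_A| = |8 − 31.546| = 23.546 pc = 23.546 × 3.262 ly = 76.807 ly.

76.8 ly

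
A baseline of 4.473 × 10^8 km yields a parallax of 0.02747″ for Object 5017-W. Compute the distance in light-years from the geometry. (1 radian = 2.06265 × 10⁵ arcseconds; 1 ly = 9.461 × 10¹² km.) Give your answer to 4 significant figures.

θ = 0.02747″ = 0.02747/206265 = 1.3318 × 10^-7 rad.
d = B/θ = (4.473 × 10^8) / (1.3318 × 10^-7) = 3.3586 × 10^15 km = (3.3586 × 10^15) / (9.461 × 10^12) ly = 354.99 ly.

355.0 ly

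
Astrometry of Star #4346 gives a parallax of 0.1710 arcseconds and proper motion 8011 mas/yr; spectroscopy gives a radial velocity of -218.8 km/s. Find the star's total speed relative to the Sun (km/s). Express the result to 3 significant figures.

312 km/s

d = 1/p = 1/0.1710″ = 5.848 pc.
μ = 8011 mas/yr = 8.011 ″/yr.
v_t = 4.740 μ d = 4.740 × 8.011 × 5.848 = 222.06 km/s.
v = √(v_r² + v_t²) = √((-218.8)² + 222.06²) = √97184.1 = 311.74 km/s.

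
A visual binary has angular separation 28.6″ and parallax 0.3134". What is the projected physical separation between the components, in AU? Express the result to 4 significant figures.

d = 1/p = 1/0.3134″ = 3.1908 pc.
At distance d (pc), an angle of θ arcsec spans θ·d AU: s = 28.6 × 3.1908 = 91.257 AU.

91.26 AU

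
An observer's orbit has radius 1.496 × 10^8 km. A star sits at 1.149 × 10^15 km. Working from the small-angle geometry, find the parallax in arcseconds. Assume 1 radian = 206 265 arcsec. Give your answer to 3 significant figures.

0.0269 arcsec

θ ≈ B/d = (1.496 × 10^8) / (1.149 × 10^15) = 1.3020 × 10^-7 rad.
In arcseconds: 1.3020 × 10^-7 × 206265 = 0.026856″.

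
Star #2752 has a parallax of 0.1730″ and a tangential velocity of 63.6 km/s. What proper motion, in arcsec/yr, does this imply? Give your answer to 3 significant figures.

d = 1/p = 1/0.1730″ = 5.7803 pc.
μ = v_t / (4.74 d) = 63.6 / (4.74 × 5.7803) = 63.6 / 27.399 = 2.3213 ″/yr.

2.32 arcsec/yr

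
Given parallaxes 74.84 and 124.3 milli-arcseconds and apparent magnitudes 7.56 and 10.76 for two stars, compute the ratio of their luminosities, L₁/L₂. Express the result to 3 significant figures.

d₁ = 1/p₁ = 1/0.07484″ = 13.362 pc; d₂ = 1/p₂ = 1/0.1243″ = 8.0451 pc.
M₁ = m₁ − 5 log₁₀ d₁ + 5 = 7.56 − 5.6294 + 5 = 6.9306.
M₂ = 10.76 − 4.5277 + 5 = 11.2323.
L₁/L₂ = 10^(0.4(M₂ − M₁)) = 10^(0.4 × 4.3017) = 10^1.72068 = 52.563.

L₁/L₂ = 52.6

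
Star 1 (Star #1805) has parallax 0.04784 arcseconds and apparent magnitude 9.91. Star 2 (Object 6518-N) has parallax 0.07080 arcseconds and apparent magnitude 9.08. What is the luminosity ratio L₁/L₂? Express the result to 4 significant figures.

d₁ = 1/p₁ = 1/0.04784″ = 20.903 pc; d₂ = 1/p₂ = 1/0.07080″ = 14.124 pc.
M₁ = m₁ − 5 log₁₀ d₁ + 5 = 9.91 − 6.6010 + 5 = 8.3090.
M₂ = 9.08 − 5.7498 + 5 = 8.3302.
L₁/L₂ = 10^(0.4(M₂ − M₁)) = 10^(0.4 × 0.0212) = 10^0.00848 = 1.0197.

L₁/L₂ = 1.020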